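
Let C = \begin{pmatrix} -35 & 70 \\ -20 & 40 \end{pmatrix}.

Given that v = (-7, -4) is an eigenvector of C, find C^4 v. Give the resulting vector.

First find the eigenvalue: Cv = (-35, -20) = 5·(-7, -4), so λ = 5.
Then C^4 v = λ^4·v = 5^4·(-7, -4) = 625·(-7, -4) = (-4375, -2500).

(-4375, -2500)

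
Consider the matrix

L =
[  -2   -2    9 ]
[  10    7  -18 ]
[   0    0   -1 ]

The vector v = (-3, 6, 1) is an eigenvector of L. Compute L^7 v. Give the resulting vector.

(3, -6, -1)

First find the eigenvalue: Lv = (3, -6, -1) = -1·(-3, 6, 1), so λ = -1.
Then L^7 v = λ^7·v = (-1)^7·(-3, 6, 1) = -1·(-3, 6, 1) = (3, -6, -1).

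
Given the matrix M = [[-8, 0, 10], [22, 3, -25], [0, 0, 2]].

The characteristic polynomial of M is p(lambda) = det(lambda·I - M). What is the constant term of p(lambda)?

p(lambda) = lambda^3 + 3·lambda^2 - 34·lambda + 48.
The constant term is 48.

48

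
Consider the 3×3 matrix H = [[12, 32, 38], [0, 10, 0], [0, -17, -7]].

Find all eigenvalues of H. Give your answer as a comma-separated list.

The characteristic polynomial is p(s) = det(sI - H).
Expanding the 3×3 determinant: p(s) = s^3 - 15s^2 - 34s + 840.
Since p(-7) = 0, s = -7 is a root.
Factor out (s + 7): p(s) = (s + 7)·(s^2 - 22s + 120).
The quadratic factors as (s - 10)·(s - 12).
Eigenvalues: -7, 10, 12.

-7, 10, 12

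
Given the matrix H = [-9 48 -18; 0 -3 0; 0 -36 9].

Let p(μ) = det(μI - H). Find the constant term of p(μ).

-243

p(μ) = μ^3 + 3μ^2 - 81μ - 243.
The constant term is -243.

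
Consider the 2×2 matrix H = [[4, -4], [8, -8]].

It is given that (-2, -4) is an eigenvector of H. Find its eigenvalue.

Compute Hv: H·(-2, -4) = (8, 16).
Since Hv = λv, compare component 1: 8 = λ·-2, so λ = -4.

-4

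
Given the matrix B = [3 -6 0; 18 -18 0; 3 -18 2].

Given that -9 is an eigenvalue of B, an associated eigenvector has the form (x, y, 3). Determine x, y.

1, 2

We need (B + 9I)v = 0.
B + 9I = [[12, -6, 0], [18, -9, 0], [3, -18, 11]].
Row 1: (12)·x + (-6)·y + (0)·3 = 0
Row 2: (18)·x + (-9)·y + (0)·3 = 0
Row 3: (3)·x + (-18)·y + (11)·3 = 0
Solving gives x = 1, y = 2.
Check: B·(1, 2, 3) = (-9, -18, -27) = -9·(1, 2, 3).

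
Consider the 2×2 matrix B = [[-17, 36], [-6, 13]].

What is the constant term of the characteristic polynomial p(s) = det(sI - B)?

p(0) = det(0·I − B) = det(−B) = (−1)^2·det(B).
det(B) = -5, so p(0) = -5.

-5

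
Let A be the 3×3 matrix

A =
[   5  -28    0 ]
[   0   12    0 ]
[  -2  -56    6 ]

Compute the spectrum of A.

Compute the characteristic polynomial p(λ) = det(λI - A).
Expanding along the first row, p(λ) = λ^3 - 23λ^2 + 162λ - 360.
Since p(5) = 0, λ = 5 is a root.
Dividing by (λ - 5) leaves λ^2 - 18λ + 72.
The quadratic factors as (λ - 6)·(λ - 12).
Eigenvalues: 5, 6, 12.

5, 6, 12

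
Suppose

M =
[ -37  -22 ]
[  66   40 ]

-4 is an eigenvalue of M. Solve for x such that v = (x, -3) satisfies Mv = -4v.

2

We need (M + 4I)v = 0.
M + 4I = [[-33, -22], [66, 44]].
Row 1: (-33)·x + (-22)·-3 = 0
Row 2: (66)·x + (44)·-3 = 0
Solving gives x = 2.
Check: M·(2, -3) = (-8, 12) = -4·(2, -3).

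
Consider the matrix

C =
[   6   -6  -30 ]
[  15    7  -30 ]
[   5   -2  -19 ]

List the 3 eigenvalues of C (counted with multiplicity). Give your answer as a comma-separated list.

-9, 1, 2

The characteristic polynomial is p(t) = det(tI - C).
Expanding the 3×3 determinant: p(t) = t^3 + 6t^2 - 25t + 18.
Rational-root test: t = 1 gives p(1) = 0.
Dividing by (t - 1) leaves t^2 + 7t - 18.
The quadratic factors as (t + 9)·(t - 2).
Eigenvalues: -9, 1, 2.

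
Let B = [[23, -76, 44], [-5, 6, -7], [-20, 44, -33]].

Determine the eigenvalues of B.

The characteristic polynomial is p(μ) = det(μI - B).
Cofactor expansion gives p(μ) = μ^3 + 4μ^2 - 11μ - 30.
Rational-root test: μ = -2 gives p(-2) = 0.
Factor out (μ + 2): p(μ) = (μ + 2)·(μ^2 + 2μ - 15).
The quadratic factors as (μ + 5)·(μ - 3).
Eigenvalues: -5, -2, 3.

-5, -2, 3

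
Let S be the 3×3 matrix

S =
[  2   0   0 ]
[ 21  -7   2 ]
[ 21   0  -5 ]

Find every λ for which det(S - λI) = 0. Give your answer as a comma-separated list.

Set up det(tI - S) = 0.
Expanding along the first row, p(t) = t^3 + 10t^2 + 11t - 70.
Rational-root test: t = 2 gives p(2) = 0.
Dividing by (t - 2) leaves t^2 + 12t + 35.
The quadratic factors as (t + 7)·(t + 5).
Eigenvalues: -7, -5, 2.

-7, -5, 2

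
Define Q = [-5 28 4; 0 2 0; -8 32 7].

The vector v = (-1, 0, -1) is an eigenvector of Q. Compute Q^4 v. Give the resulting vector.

(-1, 0, -1)

First find the eigenvalue: Qv = (1, 0, 1) = -1·(-1, 0, -1), so λ = -1.
Then Q^4 v = λ^4·v = (-1)^4·(-1, 0, -1) = 1·(-1, 0, -1) = (-1, 0, -1).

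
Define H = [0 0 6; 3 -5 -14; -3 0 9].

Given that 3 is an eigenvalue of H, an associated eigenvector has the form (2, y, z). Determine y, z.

-1, 1

We need (H - 3I)v = 0.
H - 3I = [[-3, 0, 6], [3, -8, -14], [-3, 0, 6]].
Row 1: (-3)·2 + (0)·y + (6)·z = 0
Row 2: (3)·2 + (-8)·y + (-14)·z = 0
Row 3: (-3)·2 + (0)·y + (6)·z = 0
Solving gives y = -1, z = 1.
Check: H·(2, -1, 1) = (6, -3, 3) = 3·(2, -1, 1).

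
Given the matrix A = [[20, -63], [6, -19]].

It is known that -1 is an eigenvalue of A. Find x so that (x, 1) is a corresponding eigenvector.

3

We need (A + 1I)v = 0.
A + 1I = [[21, -63], [6, -18]].
Row 1: (21)·x + (-63)·1 = 0
Row 2: (6)·x + (-18)·1 = 0
Solving gives x = 3.
Check: A·(3, 1) = (-3, -1) = -1·(3, 1).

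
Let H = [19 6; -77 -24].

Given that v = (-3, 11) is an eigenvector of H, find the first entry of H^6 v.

First find the eigenvalue: Hv = (9, -33) = -3·(-3, 11), so λ = -3.
Then H^6 v = λ^6·v = (-3)^6·(-3, 11) = 729·(-3, 11) = (-2187, 8019).

-2187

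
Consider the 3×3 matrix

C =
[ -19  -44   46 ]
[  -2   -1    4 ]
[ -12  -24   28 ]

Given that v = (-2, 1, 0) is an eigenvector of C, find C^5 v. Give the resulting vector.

(-486, 243, 0)

First find the eigenvalue: Cv = (-6, 3, 0) = 3·(-2, 1, 0), so λ = 3.
Then C^5 v = λ^5·v = 3^5·(-2, 1, 0) = 243·(-2, 1, 0) = (-486, 243, 0).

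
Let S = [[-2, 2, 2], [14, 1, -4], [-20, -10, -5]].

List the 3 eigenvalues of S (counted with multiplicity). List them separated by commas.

The characteristic polynomial is p(λ) = det(λI - S).
Cofactor expansion gives p(λ) = λ^3 + 6λ^2 - 25λ - 150.
Rational-root test: λ = -5 gives p(-5) = 0.
Factor out (λ + 5): p(λ) = (λ + 5)·(λ^2 + λ - 30).
The quadratic factors as (λ + 6)·(λ - 5).
Eigenvalues: -6, -5, 5.

-6, -5, 5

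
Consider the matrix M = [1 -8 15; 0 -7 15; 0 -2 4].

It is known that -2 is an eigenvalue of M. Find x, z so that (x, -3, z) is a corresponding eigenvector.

-3, -1

We need (M + 2I)v = 0.
M + 2I = [[3, -8, 15], [0, -5, 15], [0, -2, 6]].
Row 1: (3)·x + (-8)·-3 + (15)·z = 0
Row 2: (0)·x + (-5)·-3 + (15)·z = 0
Row 3: (0)·x + (-2)·-3 + (6)·z = 0
Solving gives x = -3, z = -1.
Check: M·(-3, -3, -1) = (6, 6, 2) = -2·(-3, -3, -1).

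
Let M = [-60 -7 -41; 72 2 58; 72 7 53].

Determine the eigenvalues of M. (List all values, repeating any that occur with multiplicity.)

-12, -5, 12

The characteristic polynomial is p(r) = det(rI - M).
Expanding along the first row, p(r) = r^3 + 5r^2 - 144r - 720.
Rational-root test: r = -12 gives p(-12) = 0.
Factor out (r + 12): p(r) = (r + 12)·(r^2 - 7r - 60).
The quadratic factors as (r + 5)·(r - 12).
Eigenvalues: -12, -5, 12.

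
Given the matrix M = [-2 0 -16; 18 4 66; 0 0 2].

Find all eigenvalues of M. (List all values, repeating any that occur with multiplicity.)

Compute the characteristic polynomial p(lambda) = det(lambda·I - M).
Expanding the 3×3 determinant: p(lambda) = lambda^3 - 4·lambda^2 - 4·lambda + 16.
Since p(2) = 0, lambda = 2 is a root.
Factor out (lambda - 2): p(lambda) = (lambda - 2)·(lambda^2 - 2·lambda - 8).
The quadratic factors as (lambda + 2)·(lambda - 4).
Eigenvalues: -2, 2, 4.

-2, 2, 4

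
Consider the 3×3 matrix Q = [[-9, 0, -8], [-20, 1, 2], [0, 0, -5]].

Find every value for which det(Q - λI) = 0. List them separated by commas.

-9, -5, 1

Set up det(lambda·I - Q) = 0.
Cofactor expansion gives p(lambda) = lambda^3 + 13·lambda^2 + 31·lambda - 45.
Try lambda = 1: p(1) = 0, so 1 is a root.
Factor out (lambda - 1): p(lambda) = (lambda - 1)·(lambda^2 + 14·lambda + 45).
The quadratic factors as (lambda + 9)·(lambda + 5).
Eigenvalues: -9, -5, 1.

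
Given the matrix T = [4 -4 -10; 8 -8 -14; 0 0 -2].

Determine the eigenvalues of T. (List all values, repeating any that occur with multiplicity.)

-4, -2, 0

Set up det(tI - T) = 0.
Expanding the 3×3 determinant: p(t) = t^3 + 6t^2 + 8t.
Since p(-2) = 0, t = -2 is a root.
Dividing by (t + 2) leaves t^2 + 4t.
The quadratic factors as (t + 4)·t.
Eigenvalues: -4, -2, 0.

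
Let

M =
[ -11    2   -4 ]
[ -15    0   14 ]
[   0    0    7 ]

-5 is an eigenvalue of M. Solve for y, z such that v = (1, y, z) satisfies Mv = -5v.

We need (M + 5I)v = 0.
M + 5I = [[-6, 2, -4], [-15, 5, 14], [0, 0, 12]].
Row 1: (-6)·1 + (2)·y + (-4)·z = 0
Row 2: (-15)·1 + (5)·y + (14)·z = 0
Row 3: (0)·1 + (0)·y + (12)·z = 0
Solving gives y = 3, z = 0.
Check: M·(1, 3, 0) = (-5, -15, 0) = -5·(1, 3, 0).

3, 0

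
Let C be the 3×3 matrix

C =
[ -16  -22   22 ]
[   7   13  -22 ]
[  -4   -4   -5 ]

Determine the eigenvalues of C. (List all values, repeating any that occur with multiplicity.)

-9, -5, 6

The characteristic polynomial is p(λ) = det(λI - C).
Cofactor expansion gives p(λ) = λ^3 + 8λ^2 - 39λ - 270.
Try λ = -5: p(-5) = 0, so -5 is a root.
Factor out (λ + 5): p(λ) = (λ + 5)·(λ^2 + 3λ - 54).
The quadratic factors as (λ + 9)·(λ - 6).
Eigenvalues: -9, -5, 6.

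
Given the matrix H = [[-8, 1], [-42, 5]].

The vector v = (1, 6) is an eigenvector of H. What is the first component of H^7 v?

First find the eigenvalue: Hv = (-2, -12) = -2·(1, 6), so λ = -2.
Then H^7 v = λ^7·v = (-2)^7·(1, 6) = -128·(1, 6) = (-128, -768).

-128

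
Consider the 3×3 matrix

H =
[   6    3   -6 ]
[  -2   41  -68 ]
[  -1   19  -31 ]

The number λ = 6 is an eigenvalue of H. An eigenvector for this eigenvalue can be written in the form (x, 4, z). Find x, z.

We need (H - 6I)v = 0.
H - 6I = [[0, 3, -6], [-2, 35, -68], [-1, 19, -37]].
Row 1: (0)·x + (3)·4 + (-6)·z = 0
Row 2: (-2)·x + (35)·4 + (-68)·z = 0
Row 3: (-1)·x + (19)·4 + (-37)·z = 0
Solving gives x = 2, z = 2.
Check: H·(2, 4, 2) = (12, 24, 12) = 6·(2, 4, 2).

2, 2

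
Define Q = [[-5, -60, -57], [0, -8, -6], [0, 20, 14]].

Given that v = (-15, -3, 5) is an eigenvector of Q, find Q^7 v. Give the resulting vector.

(-1920, -384, 640)

First find the eigenvalue: Qv = (-30, -6, 10) = 2·(-15, -3, 5), so λ = 2.
Then Q^7 v = λ^7·v = 2^7·(-15, -3, 5) = 128·(-15, -3, 5) = (-1920, -384, 640).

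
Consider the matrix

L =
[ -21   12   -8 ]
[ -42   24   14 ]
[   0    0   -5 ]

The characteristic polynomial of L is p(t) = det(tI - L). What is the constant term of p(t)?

0

p(t) = t^3 + 2t^2 - 15t.
The constant term is 0.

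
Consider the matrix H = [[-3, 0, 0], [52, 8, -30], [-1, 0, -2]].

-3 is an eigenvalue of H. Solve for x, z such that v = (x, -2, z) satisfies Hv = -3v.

1, 1

We need (H + 3I)v = 0.
H + 3I = [[0, 0, 0], [52, 11, -30], [-1, 0, 1]].
Row 1: (0)·x + (0)·-2 + (0)·z = 0
Row 2: (52)·x + (11)·-2 + (-30)·z = 0
Row 3: (-1)·x + (0)·-2 + (1)·z = 0
Solving gives x = 1, z = 1.
Check: H·(1, -2, 1) = (-3, 6, -3) = -3·(1, -2, 1).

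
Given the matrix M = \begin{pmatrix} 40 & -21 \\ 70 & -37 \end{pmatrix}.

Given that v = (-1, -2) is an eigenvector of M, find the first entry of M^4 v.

-16

First find the eigenvalue: Mv = (2, 4) = -2·(-1, -2), so λ = -2.
Then M^4 v = λ^4·v = (-2)^4·(-1, -2) = 16·(-1, -2) = (-16, -32).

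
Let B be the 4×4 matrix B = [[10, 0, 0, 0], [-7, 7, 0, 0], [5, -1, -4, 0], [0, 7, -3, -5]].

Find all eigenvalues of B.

-5, -4, 7, 10

B is lower triangular, so its eigenvalues are the diagonal entries.
Diagonal: 10, 7, -4, -5.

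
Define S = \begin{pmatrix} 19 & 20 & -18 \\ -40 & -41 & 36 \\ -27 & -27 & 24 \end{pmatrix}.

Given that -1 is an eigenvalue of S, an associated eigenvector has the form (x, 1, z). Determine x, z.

-1, 0

We need (S + 1I)v = 0.
S + 1I = [[20, 20, -18], [-40, -40, 36], [-27, -27, 25]].
Row 1: (20)·x + (20)·1 + (-18)·z = 0
Row 2: (-40)·x + (-40)·1 + (36)·z = 0
Row 3: (-27)·x + (-27)·1 + (25)·z = 0
Solving gives x = -1, z = 0.
Check: S·(-1, 1, 0) = (1, -1, 0) = -1·(-1, 1, 0).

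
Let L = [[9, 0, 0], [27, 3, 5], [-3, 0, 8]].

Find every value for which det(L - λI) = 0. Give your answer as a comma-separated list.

Set up det(sI - L) = 0.
Cofactor expansion gives p(s) = s^3 - 20s^2 + 123s - 216.
Rational-root test: s = 8 gives p(8) = 0.
Factor out (s - 8): p(s) = (s - 8)·(s^2 - 12s + 27).
The quadratic factors as (s - 3)·(s - 9).
Eigenvalues: 3, 8, 9.

3, 8, 9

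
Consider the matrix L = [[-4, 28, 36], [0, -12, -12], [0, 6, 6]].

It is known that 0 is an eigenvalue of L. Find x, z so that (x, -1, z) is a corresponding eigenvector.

2, 1

We need (L)v = 0.
L = [[-4, 28, 36], [0, -12, -12], [0, 6, 6]].
Row 1: (-4)·x + (28)·-1 + (36)·z = 0
Row 2: (0)·x + (-12)·-1 + (-12)·z = 0
Row 3: (0)·x + (6)·-1 + (6)·z = 0
Solving gives x = 2, z = 1.
Check: L·(2, -1, 1) = (0, 0, 0) = 0·(2, -1, 1).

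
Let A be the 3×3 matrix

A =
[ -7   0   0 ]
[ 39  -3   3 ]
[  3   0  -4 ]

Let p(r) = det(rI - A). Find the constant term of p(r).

84

p(r) = r^3 + 14r^2 + 61r + 84.
The constant term is 84.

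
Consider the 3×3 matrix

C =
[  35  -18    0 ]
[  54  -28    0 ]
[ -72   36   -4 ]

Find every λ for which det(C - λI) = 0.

-4, -1, 8

Compute the characteristic polynomial p(r) = det(rI - C).
Expanding along the first row, p(r) = r^3 - 3r^2 - 36r - 32.
Rational-root test: r = -1 gives p(-1) = 0.
Dividing by (r + 1) leaves r^2 - 4r - 32.
The quadratic factors as (r + 4)·(r - 8).
Eigenvalues: -4, -1, 8.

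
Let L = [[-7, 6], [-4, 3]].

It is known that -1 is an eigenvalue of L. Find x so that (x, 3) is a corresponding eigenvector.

3

We need (L + 1I)v = 0.
L + 1I = [[-6, 6], [-4, 4]].
Row 1: (-6)·x + (6)·3 = 0
Row 2: (-4)·x + (4)·3 = 0
Solving gives x = 3.
Check: L·(3, 3) = (-3, -3) = -1·(3, 3).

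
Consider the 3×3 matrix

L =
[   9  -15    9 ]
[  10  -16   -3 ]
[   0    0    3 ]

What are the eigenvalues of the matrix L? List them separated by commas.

Set up det(μI - L) = 0.
Expanding along the first row, p(μ) = μ^3 + 4μ^2 - 15μ - 18.
Since p(3) = 0, μ = 3 is a root.
Factor out (μ - 3): p(μ) = (μ - 3)·(μ^2 + 7μ + 6).
The quadratic factors as (μ + 6)·(μ + 1).
Eigenvalues: -6, -1, 3.

-6, -1, 3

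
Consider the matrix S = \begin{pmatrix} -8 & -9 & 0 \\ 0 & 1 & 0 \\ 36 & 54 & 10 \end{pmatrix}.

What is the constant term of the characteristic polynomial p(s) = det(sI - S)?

p(0) = det(0·I − S) = det(−S) = (−1)^3·det(S).
det(S) = -80, so p(0) = 80.

80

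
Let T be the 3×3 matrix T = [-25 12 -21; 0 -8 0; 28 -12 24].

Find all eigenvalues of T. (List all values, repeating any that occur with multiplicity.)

Set up det(λI - T) = 0.
Expanding the 3×3 determinant: p(λ) = λ^3 + 9λ^2 - 4λ - 96.
Try λ = 3: p(3) = 0, so 3 is a root.
Dividing by (λ - 3) leaves λ^2 + 12λ + 32.
The quadratic factors as (λ + 8)·(λ + 4).
Eigenvalues: -8, -4, 3.

-8, -4, 3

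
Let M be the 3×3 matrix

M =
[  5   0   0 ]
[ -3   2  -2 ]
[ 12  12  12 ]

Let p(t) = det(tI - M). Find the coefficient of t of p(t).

p(t) = t^3 - 19t^2 + 118t - 240.
The coefficient of t is 118.

118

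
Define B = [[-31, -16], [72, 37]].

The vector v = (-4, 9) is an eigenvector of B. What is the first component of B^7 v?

-312500

First find the eigenvalue: Bv = (-20, 45) = 5·(-4, 9), so λ = 5.
Then B^7 v = λ^7·v = 5^7·(-4, 9) = 78125·(-4, 9) = (-312500, 703125).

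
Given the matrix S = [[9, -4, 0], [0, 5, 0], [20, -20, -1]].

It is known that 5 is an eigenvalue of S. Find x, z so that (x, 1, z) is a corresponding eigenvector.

We need (S - 5I)v = 0.
S - 5I = [[4, -4, 0], [0, 0, 0], [20, -20, -6]].
Row 1: (4)·x + (-4)·1 + (0)·z = 0
Row 2: (0)·x + (0)·1 + (0)·z = 0
Row 3: (20)·x + (-20)·1 + (-6)·z = 0
Solving gives x = 1, z = 0.
Check: S·(1, 1, 0) = (5, 5, 0) = 5·(1, 1, 0).

1, 0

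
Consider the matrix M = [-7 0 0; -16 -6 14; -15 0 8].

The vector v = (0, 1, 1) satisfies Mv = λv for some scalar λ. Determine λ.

8

Compute Mv: M·(0, 1, 1) = (0, 8, 8).
Since Mv = λv, compare component 2: 8 = λ·1, so λ = 8.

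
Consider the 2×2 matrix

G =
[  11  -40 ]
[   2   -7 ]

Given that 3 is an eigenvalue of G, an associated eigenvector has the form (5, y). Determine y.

We need (G - 3I)v = 0.
G - 3I = [[8, -40], [2, -10]].
Row 1: (8)·5 + (-40)·y = 0
Row 2: (2)·5 + (-10)·y = 0
Solving gives y = 1.
Check: G·(5, 1) = (15, 3) = 3·(5, 1).

1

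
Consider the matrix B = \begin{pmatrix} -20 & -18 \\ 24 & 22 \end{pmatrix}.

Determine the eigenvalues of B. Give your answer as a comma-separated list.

det(B - tI) = (-20 - t)(22 - t) - (-18)·(24) = t^2 - 2t - 8.
This factors as (t + 2)·(t - 4) = 0.
Eigenvalues: -2, 4.

-2, 4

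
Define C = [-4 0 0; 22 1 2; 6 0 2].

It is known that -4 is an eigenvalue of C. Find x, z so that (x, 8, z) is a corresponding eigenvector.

-2, 2

We need (C + 4I)v = 0.
C + 4I = [[0, 0, 0], [22, 5, 2], [6, 0, 6]].
Row 1: (0)·x + (0)·8 + (0)·z = 0
Row 2: (22)·x + (5)·8 + (2)·z = 0
Row 3: (6)·x + (0)·8 + (6)·z = 0
Solving gives x = -2, z = 2.
Check: C·(-2, 8, 2) = (8, -32, -8) = -4·(-2, 8, 2).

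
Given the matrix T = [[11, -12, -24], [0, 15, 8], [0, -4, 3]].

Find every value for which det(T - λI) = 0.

The characteristic polynomial is p(r) = det(rI - T).
Cofactor expansion gives p(r) = r^3 - 29r^2 + 275r - 847.
Rational-root test: r = 7 gives p(7) = 0.
Factor out (r - 7): p(r) = (r - 7)·(r^2 - 22r + 121).
The quadratic factor is (r - 11)^2.
Eigenvalues: 7, 11, 11.

7, 11, 11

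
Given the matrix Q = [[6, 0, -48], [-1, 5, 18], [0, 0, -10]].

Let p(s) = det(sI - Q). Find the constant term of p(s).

p(s) = s^3 - s^2 - 80s + 300.
The constant term is 300.

300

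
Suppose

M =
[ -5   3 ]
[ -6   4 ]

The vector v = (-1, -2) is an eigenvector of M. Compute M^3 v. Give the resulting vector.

(-1, -2)

First find the eigenvalue: Mv = (-1, -2) = 1·(-1, -2), so λ = 1.
Then M^3 v = λ^3·v = 1^3·(-1, -2) = 1·(-1, -2) = (-1, -2).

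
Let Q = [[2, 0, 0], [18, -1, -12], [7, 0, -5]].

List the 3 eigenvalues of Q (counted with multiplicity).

The characteristic polynomial is p(lambda) = det(lambda·I - Q).
Cofactor expansion gives p(lambda) = lambda^3 + 4·lambda^2 - 7·lambda - 10.
Since p(-1) = 0, lambda = -1 is a root.
Dividing by (lambda + 1) leaves lambda^2 + 3·lambda - 10.
The quadratic factors as (lambda + 5)·(lambda - 2).
Eigenvalues: -5, -1, 2.

-5, -1, 2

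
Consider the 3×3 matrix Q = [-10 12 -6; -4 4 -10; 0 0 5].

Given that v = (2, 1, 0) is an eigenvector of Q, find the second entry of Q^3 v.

-64

First find the eigenvalue: Qv = (-8, -4, 0) = -4·(2, 1, 0), so λ = -4.
Then Q^3 v = λ^3·v = (-4)^3·(2, 1, 0) = -64·(2, 1, 0) = (-128, -64, 0).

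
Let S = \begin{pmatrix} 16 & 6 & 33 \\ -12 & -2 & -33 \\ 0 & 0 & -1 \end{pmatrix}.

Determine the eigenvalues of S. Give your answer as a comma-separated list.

-1, 4, 10

Set up det(tI - S) = 0.
Expanding along the first row, p(t) = t^3 - 13t^2 + 26t + 40.
Try t = 4: p(4) = 0, so 4 is a root.
Factor out (t - 4): p(t) = (t - 4)·(t^2 - 9t - 10).
The quadratic factors as (t + 1)·(t - 10).
Eigenvalues: -1, 4, 10.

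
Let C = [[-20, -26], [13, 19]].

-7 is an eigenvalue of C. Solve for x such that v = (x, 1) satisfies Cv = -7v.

-2

We need (C + 7I)v = 0.
C + 7I = [[-13, -26], [13, 26]].
Row 1: (-13)·x + (-26)·1 = 0
Row 2: (13)·x + (26)·1 = 0
Solving gives x = -2.
Check: C·(-2, 1) = (14, -7) = -7·(-2, 1).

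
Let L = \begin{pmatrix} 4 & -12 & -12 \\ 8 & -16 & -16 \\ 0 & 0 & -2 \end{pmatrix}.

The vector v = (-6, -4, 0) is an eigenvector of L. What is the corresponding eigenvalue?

Compute Lv: L·(-6, -4, 0) = (24, 16, 0).
Since Lv = λv, compare component 1: 24 = λ·-6, so λ = -4.

-4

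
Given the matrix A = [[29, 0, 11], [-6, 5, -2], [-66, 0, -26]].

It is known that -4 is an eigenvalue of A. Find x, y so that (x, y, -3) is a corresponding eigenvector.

We need (A + 4I)v = 0.
A + 4I = [[33, 0, 11], [-6, 9, -2], [-66, 0, -22]].
Row 1: (33)·x + (0)·y + (11)·-3 = 0
Row 2: (-6)·x + (9)·y + (-2)·-3 = 0
Row 3: (-66)·x + (0)·y + (-22)·-3 = 0
Solving gives x = 1, y = 0.
Check: A·(1, 0, -3) = (-4, 0, 12) = -4·(1, 0, -3).

1, 0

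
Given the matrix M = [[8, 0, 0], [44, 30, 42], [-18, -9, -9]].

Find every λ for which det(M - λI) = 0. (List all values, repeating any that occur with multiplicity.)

The characteristic polynomial is p(λ) = det(λI - M).
Expanding along the first row, p(λ) = λ^3 - 29λ^2 + 276λ - 864.
Since p(12) = 0, λ = 12 is a root.
Factor out (λ - 12): p(λ) = (λ - 12)·(λ^2 - 17λ + 72).
The quadratic factors as (λ - 8)·(λ - 9).
Eigenvalues: 8, 9, 12.

8, 9, 12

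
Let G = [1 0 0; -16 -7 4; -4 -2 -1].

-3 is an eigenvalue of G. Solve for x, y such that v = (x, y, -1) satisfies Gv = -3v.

We need (G + 3I)v = 0.
G + 3I = [[4, 0, 0], [-16, -4, 4], [-4, -2, 2]].
Row 1: (4)·x + (0)·y + (0)·-1 = 0
Row 2: (-16)·x + (-4)·y + (4)·-1 = 0
Row 3: (-4)·x + (-2)·y + (2)·-1 = 0
Solving gives x = 0, y = -1.
Check: G·(0, -1, -1) = (0, 3, 3) = -3·(0, -1, -1).

0, -1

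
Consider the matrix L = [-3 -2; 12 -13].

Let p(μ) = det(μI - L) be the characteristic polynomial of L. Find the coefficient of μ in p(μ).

The coefficient of μ of det(μI - L) is −trace(L).
trace(L) = (-3) + (-13) = -16, so the coefficient is 16.

16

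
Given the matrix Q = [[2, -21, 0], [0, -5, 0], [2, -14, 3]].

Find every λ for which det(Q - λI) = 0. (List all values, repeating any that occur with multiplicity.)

-5, 2, 3

The characteristic polynomial is p(s) = det(sI - Q).
Expanding along the first row, p(s) = s^3 - 19s + 30.
Since p(2) = 0, s = 2 is a root.
Factor out (s - 2): p(s) = (s - 2)·(s^2 + 2s - 15).
The quadratic factors as (s + 5)·(s - 3).
Eigenvalues: -5, 2, 3.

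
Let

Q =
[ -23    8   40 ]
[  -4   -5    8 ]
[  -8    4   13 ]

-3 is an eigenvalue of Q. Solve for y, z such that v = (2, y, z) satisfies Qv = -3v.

We need (Q + 3I)v = 0.
Q + 3I = [[-20, 8, 40], [-4, -2, 8], [-8, 4, 16]].
Row 1: (-20)·2 + (8)·y + (40)·z = 0
Row 2: (-4)·2 + (-2)·y + (8)·z = 0
Row 3: (-8)·2 + (4)·y + (16)·z = 0
Solving gives y = 0, z = 1.
Check: Q·(2, 0, 1) = (-6, 0, -3) = -3·(2, 0, 1).

0, 1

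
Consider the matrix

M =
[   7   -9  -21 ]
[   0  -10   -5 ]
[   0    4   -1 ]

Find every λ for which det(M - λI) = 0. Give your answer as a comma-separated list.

-6, -5, 7

The characteristic polynomial is p(lambda) = det(lambda·I - M).
Cofactor expansion gives p(lambda) = lambda^3 + 4·lambda^2 - 47·lambda - 210.
Since p(7) = 0, lambda = 7 is a root.
Dividing by (lambda - 7) leaves lambda^2 + 11·lambda + 30.
The quadratic factors as (lambda + 6)·(lambda + 5).
Eigenvalues: -6, -5, 7.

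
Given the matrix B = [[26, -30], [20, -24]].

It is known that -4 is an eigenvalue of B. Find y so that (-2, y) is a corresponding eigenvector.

-2

We need (B + 4I)v = 0.
B + 4I = [[30, -30], [20, -20]].
Row 1: (30)·-2 + (-30)·y = 0
Row 2: (20)·-2 + (-20)·y = 0
Solving gives y = -2.
Check: B·(-2, -2) = (8, 8) = -4·(-2, -2).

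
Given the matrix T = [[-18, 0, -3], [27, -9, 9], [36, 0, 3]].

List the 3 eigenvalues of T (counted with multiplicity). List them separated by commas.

-9, -9, -6

Set up det(μI - T) = 0.
Expanding the 3×3 determinant: p(μ) = μ^3 + 24μ^2 + 189μ + 486.
Rational-root test: μ = -6 gives p(-6) = 0.
Dividing by (μ + 6) leaves μ^2 + 18μ + 81.
The quadratic factor is (μ + 9)^2.
Eigenvalues: -9, -9, -6.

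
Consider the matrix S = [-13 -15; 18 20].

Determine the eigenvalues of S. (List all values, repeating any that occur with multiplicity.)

2, 5

det(S - sI) = (-13 - s)(20 - s) - (-15)·(18) = s^2 - 7s + 10.
This factors as (s - 2)·(s - 5) = 0.
Eigenvalues: 2, 5.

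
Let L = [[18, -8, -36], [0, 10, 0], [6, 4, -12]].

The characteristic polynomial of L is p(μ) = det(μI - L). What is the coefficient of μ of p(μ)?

p(μ) = μ^3 - 16μ^2 + 60μ.
The coefficient of μ is 60.

60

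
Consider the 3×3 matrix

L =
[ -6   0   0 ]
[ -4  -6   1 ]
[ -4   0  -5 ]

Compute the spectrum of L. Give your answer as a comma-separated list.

-6, -6, -5

Set up det(tI - L) = 0.
Expanding the 3×3 determinant: p(t) = t^3 + 17t^2 + 96t + 180.
Rational-root test: t = -5 gives p(-5) = 0.
Dividing by (t + 5) leaves t^2 + 12t + 36.
The quadratic factor is (t + 6)^2.
Eigenvalues: -6, -6, -5.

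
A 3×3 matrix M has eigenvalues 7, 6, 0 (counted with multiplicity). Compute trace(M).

13

trace(M) is the sum of the eigenvalues: (7) + (6) + (0) = 13.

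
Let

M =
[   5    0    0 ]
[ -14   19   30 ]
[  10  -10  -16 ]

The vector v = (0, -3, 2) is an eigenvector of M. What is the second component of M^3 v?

3

First find the eigenvalue: Mv = (0, 3, -2) = -1·(0, -3, 2), so λ = -1.
Then M^3 v = λ^3·v = (-1)^3·(0, -3, 2) = -1·(0, -3, 2) = (0, 3, -2).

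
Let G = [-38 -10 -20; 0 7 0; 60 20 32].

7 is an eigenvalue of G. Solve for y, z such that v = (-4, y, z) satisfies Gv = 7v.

2, 8

We need (G - 7I)v = 0.
G - 7I = [[-45, -10, -20], [0, 0, 0], [60, 20, 25]].
Row 1: (-45)·-4 + (-10)·y + (-20)·z = 0
Row 2: (0)·-4 + (0)·y + (0)·z = 0
Row 3: (60)·-4 + (20)·y + (25)·z = 0
Solving gives y = 2, z = 8.
Check: G·(-4, 2, 8) = (-28, 14, 56) = 7·(-4, 2, 8).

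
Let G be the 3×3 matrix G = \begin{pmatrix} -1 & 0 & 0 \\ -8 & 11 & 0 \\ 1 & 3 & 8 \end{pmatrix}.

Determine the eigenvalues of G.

-1, 8, 11

G is lower triangular, so its eigenvalues are the diagonal entries.
Diagonal: -1, 11, 8.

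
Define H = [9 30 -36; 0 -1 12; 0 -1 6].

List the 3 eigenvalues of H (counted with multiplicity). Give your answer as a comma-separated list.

Compute the characteristic polynomial p(r) = det(rI - H).
Expanding along the first row, p(r) = r^3 - 14r^2 + 51r - 54.
Since p(2) = 0, r = 2 is a root.
Dividing by (r - 2) leaves r^2 - 12r + 27.
The quadratic factors as (r - 3)·(r - 9).
Eigenvalues: 2, 3, 9.

2, 3, 9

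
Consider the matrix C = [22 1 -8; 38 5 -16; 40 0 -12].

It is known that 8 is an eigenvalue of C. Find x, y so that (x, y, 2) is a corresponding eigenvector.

We need (C - 8I)v = 0.
C - 8I = [[14, 1, -8], [38, -3, -16], [40, 0, -20]].
Row 1: (14)·x + (1)·y + (-8)·2 = 0
Row 2: (38)·x + (-3)·y + (-16)·2 = 0
Row 3: (40)·x + (0)·y + (-20)·2 = 0
Solving gives x = 1, y = 2.
Check: C·(1, 2, 2) = (8, 16, 16) = 8·(1, 2, 2).

1, 2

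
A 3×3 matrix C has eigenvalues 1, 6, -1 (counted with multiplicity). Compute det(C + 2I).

If C has eigenvalues 1, 6, -1, then C + 2I has eigenvalues 3, 8, 1.
det(C + 2I) = (3) · (8) · (1) = 24.

24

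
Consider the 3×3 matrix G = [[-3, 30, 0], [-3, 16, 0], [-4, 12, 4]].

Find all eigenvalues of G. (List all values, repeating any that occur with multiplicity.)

4, 6, 7

Set up det(μI - G) = 0.
Cofactor expansion gives p(μ) = μ^3 - 17μ^2 + 94μ - 168.
Since p(4) = 0, μ = 4 is a root.
Dividing by (μ - 4) leaves μ^2 - 13μ + 42.
The quadratic factors as (μ - 6)·(μ - 7).
Eigenvalues: 4, 6, 7.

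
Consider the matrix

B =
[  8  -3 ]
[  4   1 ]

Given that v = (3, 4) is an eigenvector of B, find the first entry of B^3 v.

First find the eigenvalue: Bv = (12, 16) = 4·(3, 4), so λ = 4.
Then B^3 v = λ^3·v = 4^3·(3, 4) = 64·(3, 4) = (192, 256).

192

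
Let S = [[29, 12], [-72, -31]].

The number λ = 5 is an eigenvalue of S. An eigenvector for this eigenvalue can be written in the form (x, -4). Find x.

We need (S - 5I)v = 0.
S - 5I = [[24, 12], [-72, -36]].
Row 1: (24)·x + (12)·-4 = 0
Row 2: (-72)·x + (-36)·-4 = 0
Solving gives x = 2.
Check: S·(2, -4) = (10, -20) = 5·(2, -4).

2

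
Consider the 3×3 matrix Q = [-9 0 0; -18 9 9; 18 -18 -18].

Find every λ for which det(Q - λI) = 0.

-9, -9, 0

Compute the characteristic polynomial p(μ) = det(μI - Q).
Expanding the 3×3 determinant: p(μ) = μ^3 + 18μ^2 + 81μ.
Rational-root test: μ = 0 gives p(0) = 0.
Factor out μ: p(μ) = μ·(μ^2 + 18μ + 81).
The quadratic factor is (μ + 9)^2.
Eigenvalues: -9, -9, 0.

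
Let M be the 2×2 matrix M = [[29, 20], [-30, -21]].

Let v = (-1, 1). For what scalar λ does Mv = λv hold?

9

Compute Mv: M·(-1, 1) = (-9, 9).
Since Mv = λv, compare component 1: -9 = λ·-1, so λ = 9.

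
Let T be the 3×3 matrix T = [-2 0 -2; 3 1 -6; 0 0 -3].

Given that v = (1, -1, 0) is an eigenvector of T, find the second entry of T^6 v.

-64

First find the eigenvalue: Tv = (-2, 2, 0) = -2·(1, -1, 0), so λ = -2.
Then T^6 v = λ^6·v = (-2)^6·(1, -1, 0) = 64·(1, -1, 0) = (64, -64, 0).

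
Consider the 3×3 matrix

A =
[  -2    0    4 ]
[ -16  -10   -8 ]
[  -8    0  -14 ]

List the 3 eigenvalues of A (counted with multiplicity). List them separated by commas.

-10, -10, -6

The characteristic polynomial is p(s) = det(sI - A).
Expanding the 3×3 determinant: p(s) = s^3 + 26s^2 + 220s + 600.
Since p(-6) = 0, s = -6 is a root.
Dividing by (s + 6) leaves s^2 + 20s + 100.
The quadratic factor is (s + 10)^2.
Eigenvalues: -10, -10, -6.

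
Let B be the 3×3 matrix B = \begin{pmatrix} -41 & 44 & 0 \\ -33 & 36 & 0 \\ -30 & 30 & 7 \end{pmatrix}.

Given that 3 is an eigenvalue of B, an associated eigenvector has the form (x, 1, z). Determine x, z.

We need (B - 3I)v = 0.
B - 3I = [[-44, 44, 0], [-33, 33, 0], [-30, 30, 4]].
Row 1: (-44)·x + (44)·1 + (0)·z = 0
Row 2: (-33)·x + (33)·1 + (0)·z = 0
Row 3: (-30)·x + (30)·1 + (4)·z = 0
Solving gives x = 1, z = 0.
Check: B·(1, 1, 0) = (3, 3, 0) = 3·(1, 1, 0).

1, 0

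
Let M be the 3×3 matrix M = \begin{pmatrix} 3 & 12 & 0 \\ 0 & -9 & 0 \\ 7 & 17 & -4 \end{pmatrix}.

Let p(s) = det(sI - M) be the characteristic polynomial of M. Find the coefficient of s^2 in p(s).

The coefficient of s^2 of det(sI - M) is −trace(M).
trace(M) = (3) + (-9) + (-4) = -10, so the coefficient is 10.

10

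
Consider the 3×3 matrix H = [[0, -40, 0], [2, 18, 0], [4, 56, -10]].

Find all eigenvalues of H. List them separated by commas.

Compute the characteristic polynomial p(μ) = det(μI - H).
Expanding along the first row, p(μ) = μ^3 - 8μ^2 - 100μ + 800.
Try μ = 10: p(10) = 0, so 10 is a root.
Dividing by (μ - 10) leaves μ^2 + 2μ - 80.
The quadratic factors as (μ + 10)·(μ - 8).
Eigenvalues: -10, 8, 10.

-10, 8, 10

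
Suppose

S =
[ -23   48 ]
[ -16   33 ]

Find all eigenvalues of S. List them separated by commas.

det(S - λI) = (-23 - λ)(33 - λ) - (48)·(-16) = λ^2 - 10λ + 9.
This factors as (λ - 1)·(λ - 9) = 0.
Eigenvalues: 1, 9.

1, 9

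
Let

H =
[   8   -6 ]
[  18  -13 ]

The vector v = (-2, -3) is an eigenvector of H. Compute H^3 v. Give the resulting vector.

First find the eigenvalue: Hv = (2, 3) = -1·(-2, -3), so λ = -1.
Then H^3 v = λ^3·v = (-1)^3·(-2, -3) = -1·(-2, -3) = (2, 3).

(2, 3)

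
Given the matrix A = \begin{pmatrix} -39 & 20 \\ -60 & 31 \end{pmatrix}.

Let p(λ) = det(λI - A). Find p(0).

p(0) = det(0·I − A) = det(−A) = (−1)^2·det(A).
det(A) = -9, so p(0) = -9.

-9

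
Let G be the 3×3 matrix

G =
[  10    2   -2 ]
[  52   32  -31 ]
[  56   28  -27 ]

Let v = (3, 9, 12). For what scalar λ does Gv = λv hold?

8

Compute Gv: G·(3, 9, 12) = (24, 72, 96).
Since Gv = λv, compare component 1: 24 = λ·3, so λ = 8.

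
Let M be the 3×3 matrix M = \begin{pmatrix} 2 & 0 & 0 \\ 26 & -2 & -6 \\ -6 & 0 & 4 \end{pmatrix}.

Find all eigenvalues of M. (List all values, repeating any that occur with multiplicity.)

-2, 2, 4

Set up det(lambda·I - M) = 0.
Cofactor expansion gives p(lambda) = lambda^3 - 4·lambda^2 - 4·lambda + 16.
Try lambda = 2: p(2) = 0, so 2 is a root.
Dividing by (lambda - 2) leaves lambda^2 - 2·lambda - 8.
The quadratic factors as (lambda + 2)·(lambda - 4).
Eigenvalues: -2, 2, 4.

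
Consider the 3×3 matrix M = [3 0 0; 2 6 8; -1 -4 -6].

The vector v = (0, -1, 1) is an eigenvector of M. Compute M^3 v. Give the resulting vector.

(0, 8, -8)

First find the eigenvalue: Mv = (0, 2, -2) = -2·(0, -1, 1), so λ = -2.
Then M^3 v = λ^3·v = (-2)^3·(0, -1, 1) = -8·(0, -1, 1) = (0, 8, -8).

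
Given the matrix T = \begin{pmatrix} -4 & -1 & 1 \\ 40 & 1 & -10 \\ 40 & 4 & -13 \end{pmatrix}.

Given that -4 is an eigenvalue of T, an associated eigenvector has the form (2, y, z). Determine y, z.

We need (T + 4I)v = 0.
T + 4I = [[0, -1, 1], [40, 5, -10], [40, 4, -9]].
Row 1: (0)·2 + (-1)·y + (1)·z = 0
Row 2: (40)·2 + (5)·y + (-10)·z = 0
Row 3: (40)·2 + (4)·y + (-9)·z = 0
Solving gives y = 16, z = 16.
Check: T·(2, 16, 16) = (-8, -64, -64) = -4·(2, 16, 16).

16, 16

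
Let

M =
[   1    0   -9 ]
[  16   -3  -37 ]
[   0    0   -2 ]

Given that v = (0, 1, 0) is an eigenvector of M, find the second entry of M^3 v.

-27

First find the eigenvalue: Mv = (0, -3, 0) = -3·(0, 1, 0), so λ = -3.
Then M^3 v = λ^3·v = (-3)^3·(0, 1, 0) = -27·(0, 1, 0) = (0, -27, 0).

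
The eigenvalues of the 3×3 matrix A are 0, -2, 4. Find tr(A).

trace(A) is the sum of the eigenvalues: (0) + (-2) + (4) = 2.

2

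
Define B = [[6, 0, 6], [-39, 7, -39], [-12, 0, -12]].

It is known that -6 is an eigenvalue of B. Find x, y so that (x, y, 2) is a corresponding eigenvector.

-1, 3

We need (B + 6I)v = 0.
B + 6I = [[12, 0, 6], [-39, 13, -39], [-12, 0, -6]].
Row 1: (12)·x + (0)·y + (6)·2 = 0
Row 2: (-39)·x + (13)·y + (-39)·2 = 0
Row 3: (-12)·x + (0)·y + (-6)·2 = 0
Solving gives x = -1, y = 3.
Check: B·(-1, 3, 2) = (6, -18, -12) = -6·(-1, 3, 2).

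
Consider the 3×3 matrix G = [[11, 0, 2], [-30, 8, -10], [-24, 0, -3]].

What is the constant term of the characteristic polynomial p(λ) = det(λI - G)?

p(0) = det(0·I − G) = det(−G) = (−1)^3·det(G).
det(G) = 120, so p(0) = -120.

-120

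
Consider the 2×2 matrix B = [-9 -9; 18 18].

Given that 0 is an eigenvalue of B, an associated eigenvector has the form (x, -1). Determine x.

We need (B)v = 0.
B = [[-9, -9], [18, 18]].
Row 1: (-9)·x + (-9)·-1 = 0
Row 2: (18)·x + (18)·-1 = 0
Solving gives x = 1.
Check: B·(1, -1) = (0, 0) = 0·(1, -1).

1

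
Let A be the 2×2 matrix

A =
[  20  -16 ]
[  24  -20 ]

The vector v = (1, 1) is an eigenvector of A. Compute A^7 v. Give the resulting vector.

(16384, 16384)

First find the eigenvalue: Av = (4, 4) = 4·(1, 1), so λ = 4.
Then A^7 v = λ^7·v = 4^7·(1, 1) = 16384·(1, 1) = (16384, 16384).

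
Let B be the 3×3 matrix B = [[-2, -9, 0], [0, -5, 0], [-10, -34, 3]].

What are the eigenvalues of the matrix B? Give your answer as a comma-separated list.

-5, -2, 3

Compute the characteristic polynomial p(lambda) = det(lambda·I - B).
Cofactor expansion gives p(lambda) = lambda^3 + 4·lambda^2 - 11·lambda - 30.
Try lambda = 3: p(3) = 0, so 3 is a root.
Dividing by (lambda - 3) leaves lambda^2 + 7·lambda + 10.
The quadratic factors as (lambda + 5)·(lambda + 2).
Eigenvalues: -5, -2, 3.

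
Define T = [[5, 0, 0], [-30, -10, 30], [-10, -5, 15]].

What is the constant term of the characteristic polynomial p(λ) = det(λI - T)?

p(0) = det(0·I − T) = det(−T) = (−1)^3·det(T).
det(T) = 0, so p(0) = 0.

0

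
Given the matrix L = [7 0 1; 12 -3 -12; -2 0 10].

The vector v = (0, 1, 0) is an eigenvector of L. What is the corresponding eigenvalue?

Compute Lv: L·(0, 1, 0) = (0, -3, 0).
Since Lv = λv, compare component 2: -3 = λ·1, so λ = -3.

-3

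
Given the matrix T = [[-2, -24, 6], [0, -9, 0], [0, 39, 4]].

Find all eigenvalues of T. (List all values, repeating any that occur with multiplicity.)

Compute the characteristic polynomial p(μ) = det(μI - T).
Cofactor expansion gives p(μ) = μ^3 + 7μ^2 - 26μ - 72.
Try μ = -2: p(-2) = 0, so -2 is a root.
Factor out (μ + 2): p(μ) = (μ + 2)·(μ^2 + 5μ - 36).
The quadratic factors as (μ + 9)·(μ - 4).
Eigenvalues: -9, -2, 4.

-9, -2, 4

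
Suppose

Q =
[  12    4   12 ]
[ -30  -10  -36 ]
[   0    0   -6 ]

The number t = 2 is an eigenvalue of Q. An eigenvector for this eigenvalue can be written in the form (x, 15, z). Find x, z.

We need (Q - 2I)v = 0.
Q - 2I = [[10, 4, 12], [-30, -12, -36], [0, 0, -8]].
Row 1: (10)·x + (4)·15 + (12)·z = 0
Row 2: (-30)·x + (-12)·15 + (-36)·z = 0
Row 3: (0)·x + (0)·15 + (-8)·z = 0
Solving gives x = -6, z = 0.
Check: Q·(-6, 15, 0) = (-12, 30, 0) = 2·(-6, 15, 0).

-6, 0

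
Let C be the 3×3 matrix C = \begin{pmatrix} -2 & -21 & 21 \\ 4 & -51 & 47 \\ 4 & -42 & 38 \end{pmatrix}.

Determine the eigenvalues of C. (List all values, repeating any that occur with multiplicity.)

Compute the characteristic polynomial p(s) = det(sI - C).
Expanding the 3×3 determinant: p(s) = s^3 + 15s^2 + 62s + 72.
Try s = -9: p(-9) = 0, so -9 is a root.
Dividing by (s + 9) leaves s^2 + 6s + 8.
The quadratic factors as (s + 4)·(s + 2).
Eigenvalues: -9, -4, -2.

-9, -4, -2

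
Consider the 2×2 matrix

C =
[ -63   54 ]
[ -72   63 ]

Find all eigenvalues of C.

det(C - rI) = (-63 - r)(63 - r) - (54)·(-72) = r^2 - 81.
This factors as (r + 9)·(r - 9) = 0.
Eigenvalues: -9, 9.

-9, 9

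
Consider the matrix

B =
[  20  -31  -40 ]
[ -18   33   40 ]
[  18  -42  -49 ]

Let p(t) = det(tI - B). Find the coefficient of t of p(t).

-95

p(t) = t^3 - 4t^2 - 95t + 198.
The coefficient of t is -95.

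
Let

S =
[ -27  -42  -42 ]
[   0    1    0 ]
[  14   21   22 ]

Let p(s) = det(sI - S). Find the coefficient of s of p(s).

-11

p(s) = s^3 + 4s^2 - 11s + 6.
The coefficient of s is -11.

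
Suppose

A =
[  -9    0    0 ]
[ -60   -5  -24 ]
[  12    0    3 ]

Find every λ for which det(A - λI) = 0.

-9, -5, 3

Compute the characteristic polynomial p(s) = det(sI - A).
Expanding along the first row, p(s) = s^3 + 11s^2 + 3s - 135.
Try s = 3: p(3) = 0, so 3 is a root.
Factor out (s - 3): p(s) = (s - 3)·(s^2 + 14s + 45).
The quadratic factors as (s + 9)·(s + 5).
Eigenvalues: -9, -5, 3.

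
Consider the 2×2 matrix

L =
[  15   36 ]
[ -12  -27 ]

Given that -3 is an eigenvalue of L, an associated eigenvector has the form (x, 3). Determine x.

-6

We need (L + 3I)v = 0.
L + 3I = [[18, 36], [-12, -24]].
Row 1: (18)·x + (36)·3 = 0
Row 2: (-12)·x + (-24)·3 = 0
Solving gives x = -6.
Check: L·(-6, 3) = (18, -9) = -3·(-6, 3).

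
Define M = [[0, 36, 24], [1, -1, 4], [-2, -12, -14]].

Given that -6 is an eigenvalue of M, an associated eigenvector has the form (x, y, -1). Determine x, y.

4, 0

We need (M + 6I)v = 0.
M + 6I = [[6, 36, 24], [1, 5, 4], [-2, -12, -8]].
Row 1: (6)·x + (36)·y + (24)·-1 = 0
Row 2: (1)·x + (5)·y + (4)·-1 = 0
Row 3: (-2)·x + (-12)·y + (-8)·-1 = 0
Solving gives x = 4, y = 0.
Check: M·(4, 0, -1) = (-24, 0, 6) = -6·(4, 0, -1).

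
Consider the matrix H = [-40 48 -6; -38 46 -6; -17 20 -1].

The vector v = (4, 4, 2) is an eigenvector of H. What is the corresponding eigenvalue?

5

Compute Hv: H·(4, 4, 2) = (20, 20, 10).
Since Hv = λv, compare component 1: 20 = λ·4, so λ = 5.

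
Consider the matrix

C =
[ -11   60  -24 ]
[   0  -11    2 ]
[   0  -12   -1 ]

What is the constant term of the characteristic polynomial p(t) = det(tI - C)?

p(0) = det(0·I − C) = det(−C) = (−1)^3·det(C).
det(C) = -385, so p(0) = 385.

385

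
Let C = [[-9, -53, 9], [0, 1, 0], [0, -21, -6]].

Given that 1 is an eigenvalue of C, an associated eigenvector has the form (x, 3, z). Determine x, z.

We need (C - 1I)v = 0.
C - 1I = [[-10, -53, 9], [0, 0, 0], [0, -21, -7]].
Row 1: (-10)·x + (-53)·3 + (9)·z = 0
Row 2: (0)·x + (0)·3 + (0)·z = 0
Row 3: (0)·x + (-21)·3 + (-7)·z = 0
Solving gives x = -24, z = -9.
Check: C·(-24, 3, -9) = (-24, 3, -9) = 1·(-24, 3, -9).

-24, -9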